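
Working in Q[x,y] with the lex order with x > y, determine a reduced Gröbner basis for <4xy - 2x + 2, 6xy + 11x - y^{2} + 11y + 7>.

f_1 = 4xy - 2x + 2, LT = xy.
f_2 = 6xy + 11x - y^{2} + 11y + 7, LT = xy.

S(f_1,f_2): lcm = xy. S = -\tfrac{7}{3}x + \tfrac{1}{6}y^{2} - \tfrac{11}{6}y - \tfrac{2}{3}.
  leading term x: no divisor's leading term divides it; move -\tfrac{7}{3}x to the remainder.
  leading term y^{2}: no divisor's leading term divides it; move \tfrac{1}{6}y^{2} to the remainder.
  leading term y: no divisor's leading term divides it; move -\tfrac{11}{6}y to the remainder.
  leading term 1: no divisor's leading term divides it; move -\tfrac{2}{3} to the remainder.
  remainder -\tfrac{7}{3}x + \tfrac{1}{6}y^{2} - \tfrac{11}{6}y - \tfrac{2}{3} ≠ 0; add g_3 = -\tfrac{7}{3}x + \tfrac{1}{6}y^{2} - \tfrac{11}{6}y - \tfrac{2}{3} to the basis.

S(f_1,g_3): lcm = xy. S = -\tfrac{1}{2}x + \tfrac{1}{14}y^{3} - \tfrac{11}{14}y^{2} - \tfrac{2}{7}y + \tfrac{1}{2}.
  leading term x: subtract (\tfrac{3}{14})·g_3 from -\tfrac{1}{2}x + \tfrac{1}{14}y^{3} - \tfrac{11}{14}y^{2} - \tfrac{2}{7}y + \tfrac{1}{2} → \tfrac{1}{14}y^{3} - \tfrac{23}{28}y^{2} + \tfrac{3}{28}y + \tfrac{9}{14}
  leading term y^{3}: no divisor's leading term divides it; move \tfrac{1}{14}y^{3} to the remainder.
  leading term y^{2}: no divisor's leading term divides it; move -\tfrac{23}{28}y^{2} to the remainder.
  leading term y: no divisor's leading term divides it; move \tfrac{3}{28}y to the remainder.
  leading term 1: no divisor's leading term divides it; move \tfrac{9}{14} to the remainder.
  remainder \tfrac{1}{14}y^{3} - \tfrac{23}{28}y^{2} + \tfrac{3}{28}y + \tfrac{9}{14} ≠ 0; add g_4 = \tfrac{1}{14}y^{3} - \tfrac{23}{28}y^{2} + \tfrac{3}{28}y + \tfrac{9}{14} to the basis.

The other S-polynomials (S(f_2,g_3), S(f_1,g_4), S(f_2,g_4), S(g_3,g_4)) all reduce to 0 modulo the current basis, so we have a Gröbner basis.
Inter-reduce: drop elements whose leading term is divisible by another's, tail-reduce, and make monic.

G = {x - \tfrac{1}{14}y^{2} + \tfrac{11}{14}y + \tfrac{2}{7}, y^{3} - \tfrac{23}{2}y^{2} + \tfrac{3}{2}y + 9}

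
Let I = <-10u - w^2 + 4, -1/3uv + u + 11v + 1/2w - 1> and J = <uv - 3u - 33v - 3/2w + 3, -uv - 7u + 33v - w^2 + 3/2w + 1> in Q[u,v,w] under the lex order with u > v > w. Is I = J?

Equality of ideals is decidable: compute both reduced Gröbner bases (unique for the ordering) and check whether they agree.
Buchberger on the first generating set:
f_1 = -10u - w^2 + 4, LT = u.
f_2 = -1/3uv + u + 11v + 1/2w - 1, LT = uv.

S(f_1,f_2): lcm = uv. S = 3u + 1/10vw^2 + 163/5v + 3/2w - 3.
  leading term u: subtract (-3/10)·f_1 from 3u + 1/10vw^2 + 163/5v + 3/2w - 3 → 1/10vw^2 + 163/5v - 3/10w^2 + 3/2w - 9/5
  leading term vw^2: no divisor's leading term divides it; move 1/10vw^2 to the remainder.
  leading term v: no divisor's leading term divides it; move 163/5v to the remainder.
  leading term w^2: no divisor's leading term divides it; move -3/10w^2 to the remainder.
  leading term w: no divisor's leading term divides it; move 3/2w to the remainder.
  leading term 1: no divisor's leading term divides it; move -9/5 to the remainder.
  remainder 1/10vw^2 + 163/5v - 3/10w^2 + 3/2w - 9/5 ≠ 0; add g_3 = 1/10vw^2 + 163/5v - 3/10w^2 + 3/2w - 9/5 to the basis.

S(f_1,g_3): leading monomials are coprime, so the S-polynomial reduces to 0 (Buchberger's first criterion).
S(f_2,g_3): lcm = uvw^2. S = -326uv - 15uw + 18u - 33vw^2 - 3/2w^3 + 3w^2.
  leading term uv: subtract (163/5v)·f_1 from -326uv - 15uw + 18u - 33vw^2 - 3/2w^3 + 3w^2 → -15uw + 18u - 2/5vw^2 - 652/5v - 3/2w^3 + 3w^2
  leading term uw: subtract (3/2w)·f_1 from -15uw + 18u - 2/5vw^2 - 652/5v - 3/2w^3 + 3w^2 → 18u - 2/5vw^2 - 652/5v + 3w^2 - 6w
  leading term u: subtract (-9/5)·f_1 from 18u - 2/5vw^2 - 652/5v + 3w^2 - 6w → -2/5vw^2 - 652/5v + 6/5w^2 - 6w + 36/5
  leading term vw^2: subtract (-4)·g_3 from -2/5vw^2 - 652/5v + 6/5w^2 - 6w + 36/5 → 0
  remainder 0.

Every S-polynomial of the final basis reduces to 0, so we have a Gröbner basis.
Inter-reduce: drop elements whose leading term is divisible by another's, tail-reduce, and make monic.
Reduced Gröbner basis: {u + 1/10w^2 - 2/5, vw^2 + 326v - 3w^2 + 15w - 18}.

Buchberger on the second generating set:
h_1 = uv - 3u - 33v - 3/2w + 3, LT = uv.
h_2 = -uv - 7u + 33v - w^2 + 3/2w + 1, LT = uv.

S(h_1,h_2): lcm = uv. S = -10u - w^2 + 4.
  leading term u: no divisor's leading term divides it; move -10u to the remainder.
  leading term w^2: no divisor's leading term divides it; move -w^2 to the remainder.
  leading term 1: no divisor's leading term divides it; move 4 to the remainder.
  remainder -10u - w^2 + 4 ≠ 0; add k_3 = -10u - w^2 + 4 to the basis.

S(h_1,k_3): lcm = uv. S = -3u - 1/10vw^2 - 163/5v - 3/2w + 3.
  leading term u: subtract (3/10)·k_3 from -3u - 1/10vw^2 - 163/5v - 3/2w + 3 → -1/10vw^2 - 163/5v + 3/10w^2 - 3/2w + 9/5
  leading term vw^2: no divisor's leading term divides it; move -1/10vw^2 to the remainder.
  leading term v: no divisor's leading term divides it; move -163/5v to the remainder.
  leading term w^2: no divisor's leading term divides it; move 3/10w^2 to the remainder.
  leading term w: no divisor's leading term divides it; move -3/2w to the remainder.
  leading term 1: no divisor's leading term divides it; move 9/5 to the remainder.
  remainder -1/10vw^2 - 163/5v + 3/10w^2 - 3/2w + 9/5 ≠ 0; add k_4 = -1/10vw^2 - 163/5v + 3/10w^2 - 3/2w + 9/5 to the basis.

S(h_2,k_3): lcm = uv. S = 7u - 1/10vw^2 - 163/5v + w^2 - 3/2w - 1.
  leading term u: subtract (-7/10)·k_3 from 7u - 1/10vw^2 - 163/5v + w^2 - 3/2w - 1 → -1/10vw^2 - 163/5v + 3/10w^2 - 3/2w + 9/5
  leading term vw^2: subtract (1)·k_4 from -1/10vw^2 - 163/5v + 3/10w^2 - 3/2w + 9/5 → 0
  remainder 0.

S(h_1,k_4): lcm = uvw^2. S = -326uv - 15uw + 18u - 33vw^2 - 3/2w^3 + 3w^2.
  leading term uv: subtract (-326)·h_1 from -326uv - 15uw + 18u - 33vw^2 - 3/2w^3 + 3w^2 → -15uw - 960u - 33vw^2 - 10758v - 3/2w^3 + 3w^2 - 489w + 978
  leading term uw: subtract (3/2w)·k_3 from -15uw - 960u - 33vw^2 - 10758v - 3/2w^3 + 3w^2 - 489w + 978 → -960u - 33vw^2 - 10758v + 3w^2 - 495w + 978
  leading term u: subtract (96)·k_3 from -960u - 33vw^2 - 10758v + 3w^2 - 495w + 978 → -33vw^2 - 10758v + 99w^2 - 495w + 594
  leading term vw^2: subtract (330)·k_4 from -33vw^2 - 10758v + 99w^2 - 495w + 594 → 0
  remainder 0.

S(h_2,k_4): lcm = uvw^2. S = -326uv + 10uw^2 - 15uw + 18u - 33vw^2 + w^4 - 3/2w^3 - w^2.
  leading term uv: subtract (-326)·h_1 from -326uv + 10uw^2 - 15uw + 18u - 33vw^2 + w^4 - 3/2w^3 - w^2 → 10uw^2 - 15uw - 960u - 33vw^2 - 10758v + w^4 - 3/2w^3 - w^2 - 489w + 978
  leading term uw^2: subtract (-w^2)·k_3 from 10uw^2 - 15uw - 960u - 33vw^2 - 10758v + w^4 - 3/2w^3 - w^2 - 489w + 978 → -15uw - 960u - 33vw^2 - 10758v - 3/2w^3 + 3w^2 - 489w + 978
  leading term uw: subtract (3/2w)·k_3 from -15uw - 960u - 33vw^2 - 10758v - 3/2w^3 + 3w^2 - 489w + 978 → -960u - 33vw^2 - 10758v + 3w^2 - 495w + 978
  leading term u: subtract (96)·k_3 from -960u - 33vw^2 - 10758v + 3w^2 - 495w + 978 → -33vw^2 - 10758v + 99w^2 - 495w + 594
  leading term vw^2: subtract (330)·k_4 from -33vw^2 - 10758v + 99w^2 - 495w + 594 → 0
  remainder 0.

S(k_3,k_4): leading monomials are coprime, so the S-polynomial reduces to 0 (Buchberger's first criterion).
Every S-polynomial of the final basis reduces to 0, so we have a Gröbner basis.
Inter-reduce: drop elements whose leading term is divisible by another's, tail-reduce, and make monic.
Reduced Gröbner basis: {u + 1/10w^2 - 2/5, vw^2 + 326v - 3w^2 + 15w - 18}.

These coincide, so the ideals are equal.

Yes, the ideals are equal.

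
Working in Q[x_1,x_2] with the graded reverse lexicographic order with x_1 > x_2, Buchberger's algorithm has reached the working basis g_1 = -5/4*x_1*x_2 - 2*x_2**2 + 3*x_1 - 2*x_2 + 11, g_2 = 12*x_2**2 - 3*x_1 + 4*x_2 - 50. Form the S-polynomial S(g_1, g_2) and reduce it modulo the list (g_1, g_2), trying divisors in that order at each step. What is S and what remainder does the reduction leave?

lcm(LM(g_1), LM(g_2)) = x_1*x_2**2.
S = (lcm/LT(g_1))·g_1 − (lcm/LT(g_2))·g_2 = 8/5*x_2**3 + 1/4*x_1**2 - 41/15*x_1*x_2 + 8/5*x_2**2 + 25/6*x_1 - 44/5*x_2.
Reduce S modulo (g_1, g_2) in that order:
  leading term x_2**3: subtract (2/15*x_2)·g_2 from 8/5*x_2**3 + 1/4*x_1**2 - 41/15*x_1*x_2 + 8/5*x_2**2 + 25/6*x_1 - 44/5*x_2 → 1/4*x_1**2 - 7/3*x_1*x_2 + 16/15*x_2**2 + 25/6*x_1 - 32/15*x_2
  leading term x_1**2: no divisor's leading term divides it; move 1/4*x_1**2 to the remainder.
  leading term x_1*x_2: subtract (28/15)·g_1 from -7/3*x_1*x_2 + 16/15*x_2**2 + 25/6*x_1 - 32/15*x_2 → 24/5*x_2**2 - 43/30*x_1 + 8/5*x_2 - 308/15
  leading term x_2**2: subtract (2/5)·g_2 from 24/5*x_2**2 - 43/30*x_1 + 8/5*x_2 - 308/15 → -7/30*x_1 - 8/15
  leading term x_1: no divisor's leading term divides it; move -7/30*x_1 to the remainder.
  leading term 1: no divisor's leading term divides it; move -8/15 to the remainder.
The remainder 1/4*x_1**2 - 7/30*x_1 - 8/15 is nonzero, so it would be added as the next basis element.

S(g_1, g_2) = 8/5*x_2**3 + 1/4*x_1**2 - 41/15*x_1*x_2 + 8/5*x_2**2 + 25/6*x_1 - 44/5*x_2; remainder on division = 1/4*x_1**2 - 7/30*x_1 - 8/15.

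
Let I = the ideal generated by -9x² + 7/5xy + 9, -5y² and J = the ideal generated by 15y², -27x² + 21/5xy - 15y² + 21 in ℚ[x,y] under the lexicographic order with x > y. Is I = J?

For a fixed monomial order, each ideal has a unique reduced Gröbner basis; comparing bases decides equality.
Buchberger on the first generating set:
f_1 = -9x² + 7/5xy + 9, LT = x².
f_2 = -5y², LT = y².

The S-polynomials (S(f_1,f_2)) all reduce to 0 modulo the current basis, so we have a Gröbner basis.
Inter-reduce: drop elements whose leading term is divisible by another's, tail-reduce, and make monic.
Reduced Gröbner basis: {x² - 7/45xy - 1, y²}.

Buchberger on the second generating set:
h_1 = 15y², LT = y².
h_2 = -27x² + 21/5xy - 15y² + 21, LT = x².

The S-polynomials (S(h_1,h_2)) all reduce to 0 modulo the current basis, so we have a Gröbner basis.
Inter-reduce: drop elements whose leading term is divisible by another's, tail-reduce, and make monic.
Reduced Gröbner basis: {x² - 7/45xy - 7/9, y²}.

The bases are distinct; the ideals are different.

No, the ideals differ.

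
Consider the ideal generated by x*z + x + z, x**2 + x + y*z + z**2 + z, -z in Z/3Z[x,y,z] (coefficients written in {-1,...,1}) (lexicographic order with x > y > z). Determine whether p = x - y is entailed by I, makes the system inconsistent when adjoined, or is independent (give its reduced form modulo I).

First compute the reduced Gröbner basis of I by Buchberger's algorithm.
f_1 = x*z + x + z, LT = x*z.
f_2 = x**2 + x + y*z + z**2 + z, LT = x**2.
f_3 = -z, LT = z.

S(f_1,f_2): lcm = x**2*z. S = x**2 - y*z**2 - z**3 - z**2.
  reduce S modulo (f_1, f_2, f_3):
  remainder -x ≠ 0; add h_4 = -x to the basis.

The other S-polynomials (S(f_1,f_3), S(f_2,f_3), S(f_1,h_4), S(f_2,h_4), S(f_3,h_4)) all reduce to 0 modulo the current basis, so we have a Gröbner basis.
Inter-reduce: drop elements whose leading term is divisible by another's, tail-reduce, and make monic.
Reduced Gröbner basis: {x, z}.
Label its elements g_1 = x, g_2 = z.

Reduce p = x - y modulo G:
  leading term x: subtract (1)·g_1 from x - y → -y
  leading term y: no divisor's leading term divides it; move -y to the remainder.
  normal form = -y.
The normal form is nonzero, so p ∉ I. Since p minus its normal form lies in I, I + (p) = I + (r) where r = -y; decide whether this ideal is the whole ring.
Run Buchberger on G together with r (pairs among the g_i already reduce to 0 since G is a Gröbner basis):
g_1 = x, LT = x.
g_2 = z, LT = z.
r = -y, LT = y.

The S-polynomials (S(g_1,g_2), S(g_1,r), S(g_2,r)) all reduce to 0 modulo the current basis, so we have a Gröbner basis.
Inter-reduce: drop elements whose leading term is divisible by another's, tail-reduce, and make monic.
Reduced Gröbner basis: {x, y, z}.
The reduced Gröbner basis of I + (p) is {x, y, z} ≠ {1}, a proper ideal, so the enlarged system stays consistent: p is independent of I, with normal form -y.

x - y is independent of I; its normal form modulo I is -y.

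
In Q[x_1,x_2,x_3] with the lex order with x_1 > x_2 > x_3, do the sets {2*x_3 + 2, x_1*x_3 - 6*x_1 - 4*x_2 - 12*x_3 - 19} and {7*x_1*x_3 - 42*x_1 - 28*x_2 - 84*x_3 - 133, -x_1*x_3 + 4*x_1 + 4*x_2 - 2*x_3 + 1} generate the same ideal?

No, the ideals differ.

For a fixed monomial order, each ideal has a unique reduced Gröbner basis; comparing bases decides equality.
Buchberger on the first generating set:
f_1 = 2*x_3 + 2, LT = x_3.
f_2 = x_1*x_3 - 6*x_1 - 4*x_2 - 12*x_3 - 19, LT = x_1*x_3.

S(f_1,f_2): lcm = x_1*x_3. S = 7*x_1 + 4*x_2 + 12*x_3 + 19.
  leading term x_1: no divisor's leading term divides it; move 7*x_1 to the remainder.
  leading term x_2: no divisor's leading term divides it; move 4*x_2 to the remainder.
  leading term x_3: subtract (6)·f_1 from 12*x_3 + 19 → 7
  leading term 1: no divisor's leading term divides it; move 7 to the remainder.
  remainder 7*x_1 + 4*x_2 + 7 ≠ 0; add g_3 = 7*x_1 + 4*x_2 + 7 to the basis.

The other S-polynomials (S(f_1,g_3), S(f_2,g_3)) all reduce to 0 modulo the current basis, so we have a Gröbner basis.
Inter-reduce: drop elements whose leading term is divisible by another's, tail-reduce, and make monic.
Reduced Gröbner basis: {x_1 + 4/7*x_2 + 1, x_3 + 1}.

Buchberger on the second generating set:
h_1 = 7*x_1*x_3 - 42*x_1 - 28*x_2 - 84*x_3 - 133, LT = x_1*x_3.
h_2 = -x_1*x_3 + 4*x_1 + 4*x_2 - 2*x_3 + 1, LT = x_1*x_3.

S(h_1,h_2): lcm = x_1*x_3. S = -2*x_1 - 14*x_3 - 18.
  leading term x_1: no divisor's leading term divides it; move -2*x_1 to the remainder.
  leading term x_3: no divisor's leading term divides it; move -14*x_3 to the remainder.
  leading term 1: no divisor's leading term divides it; move -18 to the remainder.
  remainder -2*x_1 - 14*x_3 - 18 ≠ 0; add k_3 = -2*x_1 - 14*x_3 - 18 to the basis.

S(h_1,k_3): lcm = x_1*x_3. S = -6*x_1 - 4*x_2 - 7*x_3**2 - 21*x_3 - 19.
  leading term x_1: subtract (3)·k_3 from -6*x_1 - 4*x_2 - 7*x_3**2 - 21*x_3 - 19 → -4*x_2 - 7*x_3**2 + 21*x_3 + 35
  leading term x_2: no divisor's leading term divides it; move -4*x_2 to the remainder.
  leading term x_3**2: no divisor's leading term divides it; move -7*x_3**2 to the remainder.
  leading term x_3: no divisor's leading term divides it; move 21*x_3 to the remainder.
  leading term 1: no divisor's leading term divides it; move 35 to the remainder.
  remainder -4*x_2 - 7*x_3**2 + 21*x_3 + 35 ≠ 0; add k_4 = -4*x_2 - 7*x_3**2 + 21*x_3 + 35 to the basis.

The other S-polynomials (S(h_2,k_3), S(h_1,k_4), S(h_2,k_4), S(k_3,k_4)) all reduce to 0 modulo the current basis, so we have a Gröbner basis.
Inter-reduce: drop elements whose leading term is divisible by another's, tail-reduce, and make monic.
Reduced Gröbner basis: {x_1 + 7*x_3 + 9, x_2 + 7/4*x_3**2 - 21/4*x_3 - 35/4}.

These differ, so the ideals are not equal.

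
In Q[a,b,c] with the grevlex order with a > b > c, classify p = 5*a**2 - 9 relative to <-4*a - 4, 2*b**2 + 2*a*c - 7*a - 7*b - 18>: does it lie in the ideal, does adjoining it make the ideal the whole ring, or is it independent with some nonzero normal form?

Adjoining 5*a**2 - 9 makes the ideal the whole ring: the system is inconsistent.

First compute the reduced Gröbner basis of I by Buchberger's algorithm.
f_1 = -4*a - 4, LT = a.
f_2 = 2*b**2 + 2*a*c - 7*a - 7*b - 18, LT = b**2.

The S-polynomials (S(f_1,f_2)) all reduce to 0 modulo the current basis, so we have a Gröbner basis.
Inter-reduce: drop elements whose leading term is divisible by another's, tail-reduce, and make monic.
Reduced Gröbner basis: {b**2 - 7/2*b - c - 11/2, a + 1}.
Label its elements g_1 = b**2 - 7/2*b - c - 11/2, g_2 = a + 1.

Reduce p = 5*a**2 - 9 modulo G:
  leading term a**2: subtract (5*a)·g_2 from 5*a**2 - 9 → -5*a - 9
  leading term a: subtract (-5)·g_2 from -5*a - 9 → -4
  leading term 1: no divisor's leading term divides it; move -4 to the remainder.
  normal form = -4.
The normal form is nonzero, so p ∉ I. Since p minus its normal form lies in I, I + (p) = I + (r) where r = -4; decide whether this ideal is the whole ring.
Here r = -4 is a nonzero constant, hence a unit: 1 ∈ I + (p), the Gröbner basis of I + (p) is {1}, and the enlarged system has no common solution — adjoining p is inconsistent.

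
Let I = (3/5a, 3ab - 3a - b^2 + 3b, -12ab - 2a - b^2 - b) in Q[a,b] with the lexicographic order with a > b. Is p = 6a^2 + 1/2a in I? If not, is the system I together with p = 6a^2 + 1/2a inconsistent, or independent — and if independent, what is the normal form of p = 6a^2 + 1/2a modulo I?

First compute the reduced Gröbner basis of I by Buchberger's algorithm.
f_1 = 3/5a, LT = a.
f_2 = 3ab - 3a - b^2 + 3b, LT = ab.
f_3 = -12ab - 2a - b^2 - b, LT = ab.

S(f_1,f_2): lcm = ab. S = a + 1/3b^2 - b.
  reduce S modulo (f_1, f_2, f_3):
  remainder 1/3b^2 - b ≠ 0; add h_4 = 1/3b^2 - b to the basis.

S(f_1,f_3): lcm = ab. S = -1/6a - 1/12b^2 - 1/12b.
  reduce S modulo (f_1, f_2, f_3, h_4):
  remainder -1/3b ≠ 0; add h_5 = -1/3b to the basis.

The other S-polynomials (S(f_2,f_3), S(f_1,h_4), S(f_2,h_4), S(f_3,h_4), S(f_1,h_5), S(f_2,h_5), S(f_3,h_5), S(h_4,h_5)) all reduce to 0 modulo the current basis, so we have a Gröbner basis.
Inter-reduce: drop elements whose leading term is divisible by another's, tail-reduce, and make monic.
Reduced Gröbner basis: {a, b}.
Label its elements g_1 = a, g_2 = b.

Reduce p = 6a^2 + 1/2a modulo G:
  leading term a^2: subtract (6a)·g_1 from 6a^2 + 1/2a → 1/2a
  leading term a: subtract (1/2)·g_1 from 1/2a → 0
  normal form = 0.
Since the normal form is 0, p ∈ I.

6a^2 + 1/2a lies in I (it reduces to 0).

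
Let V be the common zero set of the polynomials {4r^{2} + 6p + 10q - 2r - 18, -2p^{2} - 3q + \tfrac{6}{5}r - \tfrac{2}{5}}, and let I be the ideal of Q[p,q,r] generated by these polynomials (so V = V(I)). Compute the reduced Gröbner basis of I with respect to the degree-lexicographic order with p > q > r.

f_1 = 4r^{2} + 6p + 10q - 2r - 18, LT = r^{2}.
f_2 = -2p^{2} - 3q + \tfrac{6}{5}r - \tfrac{2}{5}, LT = p^{2}.

The S-polynomials (S(f_1,f_2)) all reduce to 0 modulo the current basis, so we have a Gröbner basis.

G = {p^{2} + \tfrac{3}{2}q - \tfrac{3}{5}r + \tfrac{1}{5}, r^{2} + \tfrac{3}{2}p + \tfrac{5}{2}q - \tfrac{1}{2}r - \tfrac{9}{2}}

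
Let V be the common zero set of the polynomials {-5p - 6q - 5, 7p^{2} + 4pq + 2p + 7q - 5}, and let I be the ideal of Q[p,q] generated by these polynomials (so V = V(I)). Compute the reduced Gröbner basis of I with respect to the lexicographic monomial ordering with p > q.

G = {p + \tfrac{6}{5}q + 1, q^{2} + \tfrac{145}{44}q}

f_1 = -5p - 6q - 5, LT = p.
f_2 = 7p^{2} + 4pq + 2p + 7q - 5, LT = p^{2}.

S(f_1,f_2): lcm = p^{2}. S = \tfrac{22}{35}pq + \tfrac{5}{7}p - q + \tfrac{5}{7}.
  leading term pq: subtract (-\tfrac{22}{175}q)·f_1 from \tfrac{22}{35}pq + \tfrac{5}{7}p - q + \tfrac{5}{7} → \tfrac{5}{7}p - \tfrac{132}{175}q^{2} - \tfrac{57}{35}q + \tfrac{5}{7}
  leading term p: subtract (-\tfrac{1}{7})·f_1 from \tfrac{5}{7}p - \tfrac{132}{175}q^{2} - \tfrac{57}{35}q + \tfrac{5}{7} → -\tfrac{132}{175}q^{2} - \tfrac{87}{35}q
  leading term q^{2}: no divisor's leading term divides it; move -\tfrac{132}{175}q^{2} to the remainder.
  leading term q: no divisor's leading term divides it; move -\tfrac{87}{35}q to the remainder.
  remainder -\tfrac{132}{175}q^{2} - \tfrac{87}{35}q ≠ 0; add g_3 = -\tfrac{132}{175}q^{2} - \tfrac{87}{35}q to the basis.

The other S-polynomials (S(f_1,g_3), S(f_2,g_3)) all reduce to 0 modulo the current basis, so we have a Gröbner basis.
Inter-reduce: drop elements whose leading term is divisible by another's, tail-reduce, and make monic.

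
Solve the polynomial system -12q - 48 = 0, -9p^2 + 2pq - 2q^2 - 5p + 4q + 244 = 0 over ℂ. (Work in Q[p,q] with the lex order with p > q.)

Compute a lex Gröbner basis by Buchberger's algorithm.
f_1 = -12q - 48, LT = q.
f_2 = -9p^2 + 2pq - 5p - 2q^2 + 4q + 244, LT = p^2.

The S-polynomials (S(f_1,f_2)) all reduce to 0 modulo the current basis, so we have a Gröbner basis.
Inter-reduce: drop elements whose leading term is divisible by another's, tail-reduce, and make monic.
Reduced Gröbner basis: {p^2 + 13/9p - 196/9, q + 4}.

Elimination: the polynomial q + 4 lies in the elimination ideal for q, so q ∈ {-4}. For each such q, the remaining basis elements (now univariate) give the rest of the solution.
  q = -4: the earlier basis element becomes p^2 + 13/9p - 196/9 = 0, giving p = -49/9, 4 — points (-49/9, -4), (4, -4).

{(-49/9, -4), (4, -4)}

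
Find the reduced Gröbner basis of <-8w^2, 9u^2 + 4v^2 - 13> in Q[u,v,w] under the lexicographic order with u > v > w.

f_1 = -8w^2, LT = w^2.
f_2 = 9u^2 + 4v^2 - 13, LT = u^2.

The S-polynomials (S(f_1,f_2)) all reduce to 0 modulo the current basis, so we have a Gröbner basis.

G = {u^2 + 4/9v^2 - 13/9, w^2}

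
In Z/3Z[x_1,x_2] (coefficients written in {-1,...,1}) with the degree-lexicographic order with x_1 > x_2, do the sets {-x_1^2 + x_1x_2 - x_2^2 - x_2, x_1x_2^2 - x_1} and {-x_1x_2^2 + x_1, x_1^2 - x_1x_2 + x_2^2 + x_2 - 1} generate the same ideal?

No, the ideals differ.

Since reduced Gröbner bases are canonical representatives of ideals under a given ordering, it suffices to compute and compare them.
Buchberger on the first generating set:
f_1 = -x_1^2 + x_1x_2 - x_2^2 - x_2, LT = x_1^2.
f_2 = x_1x_2^2 - x_1, LT = x_1x_2^2.

S(f_1,f_2): lcm = x_1^2x_2^2. S = -x_1x_2^3 + x_2^4 + x_2^3 + x_1^2.
  reduce S modulo (f_1, f_2):
  remainder x_2^4 + x_2^3 - x_2^2 - x_2 ≠ 0; add g_3 = x_2^4 + x_2^3 - x_2^2 - x_2 to the basis.

The other S-polynomials (S(f_1,g_3), S(f_2,g_3)) all reduce to 0 modulo the current basis, so we have a Gröbner basis.
Inter-reduce: drop elements whose leading term is divisible by another's, tail-reduce, and make monic.
Reduced Gröbner basis: {x_2^4 + x_2^3 - x_2^2 - x_2, x_1x_2^2 - x_1, x_1^2 - x_1x_2 + x_2^2 + x_2}.

Buchberger on the second generating set:
h_1 = -x_1x_2^2 + x_1, LT = x_1x_2^2.
h_2 = x_1^2 - x_1x_2 + x_2^2 + x_2 - 1, LT = x_1^2.

S(h_1,h_2): lcm = x_1^2x_2^2. S = x_1x_2^3 - x_2^4 - x_2^3 - x_1^2 + x_2^2.
  reduce S modulo (h_1, h_2):
  remainder -x_2^4 - x_2^3 - x_2^2 + x_2 - 1 ≠ 0; add k_3 = -x_2^4 - x_2^3 - x_2^2 + x_2 - 1 to the basis.

The other S-polynomials (S(h_1,k_3), S(h_2,k_3)) all reduce to 0 modulo the current basis, so we have a Gröbner basis.
Inter-reduce: drop elements whose leading term is divisible by another's, tail-reduce, and make monic.
Reduced Gröbner basis: {x_2^4 + x_2^3 + x_2^2 - x_2 + 1, x_1x_2^2 - x_1, x_1^2 - x_1x_2 + x_2^2 + x_2 - 1}.

These differ, so the ideals are not equal.
The same test decides containment: I ⊆ J iff every generator of I reduces to 0 modulo a Gröbner basis of J.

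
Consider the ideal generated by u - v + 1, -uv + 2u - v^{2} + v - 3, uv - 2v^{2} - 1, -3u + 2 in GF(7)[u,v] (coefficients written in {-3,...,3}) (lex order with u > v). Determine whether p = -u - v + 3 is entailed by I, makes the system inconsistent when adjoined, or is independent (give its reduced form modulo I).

Adjoining -u - v + 3 makes the ideal the whole ring: the system is inconsistent.

First compute the reduced Gröbner basis of I by Buchberger's algorithm.
f_1 = u - v + 1, LT = u.
f_2 = -uv + 2u - v^{2} + v - 3, LT = uv.
f_3 = uv - 2v^{2} - 1, LT = uv.
f_4 = -3u + 2, LT = u.

S(f_1,f_2): lcm = uv. S = 2u - 2v^{2} + 2v - 3.
  leading term u: subtract (2)·f_1 from 2u - 2v^{2} + 2v - 3 → -2v^{2} - 3v + 2
  leading term v^{2}: no divisor's leading term divides it; move -2v^{2} to the remainder.
  leading term v: no divisor's leading term divides it; move -3v to the remainder.
  leading term 1: no divisor's leading term divides it; move 2 to the remainder.
  remainder -2v^{2} - 3v + 2 ≠ 0; add h_5 = -2v^{2} - 3v + 2 to the basis.

S(f_1,f_3): lcm = uv. S = v^{2} + v + 1.
  leading term v^{2}: subtract (3)·h_5 from v^{2} + v + 1 → 3v + 2
  leading term v: no divisor's leading term divides it; move 3v to the remainder.
  leading term 1: no divisor's leading term divides it; move 2 to the remainder.
  remainder 3v + 2 ≠ 0; add h_6 = 3v + 2 to the basis.

S(f_1,f_4): lcm = u. S = -v - 3.
  leading term v: subtract (2)·h_6 from -v - 3 → 0
  remainder 0.

S(f_2,f_3): lcm = uv. S = -2u + 3v^{2} - v - 3.
  leading term u: subtract (-2)·f_1 from -2u + 3v^{2} - v - 3 → 3v^{2} - 3v - 1
  leading term v^{2}: subtract (2)·h_5 from 3v^{2} - 3v - 1 → 3v + 2
  leading term v: subtract (1)·h_6 from 3v + 2 → 0
  remainder 0.

S(f_2,f_4): lcm = uv. S = -2u + v^{2} + 2v + 3.
  leading term u: subtract (-2)·f_1 from -2u + v^{2} + 2v + 3 → v^{2} - 2
  leading term v^{2}: subtract (3)·h_5 from v^{2} - 2 → 2v - 1
  leading term v: subtract (3)·h_6 from 2v - 1 → 0
  remainder 0.

S(f_3,f_4): lcm = uv. S = -2v^{2} + 3v - 1.
  leading term v^{2}: subtract (1)·h_5 from -2v^{2} + 3v - 1 → -v - 3
  leading term v: subtract (2)·h_6 from -v - 3 → 0
  remainder 0.

S(f_1,h_5): leading monomials are coprime, so the S-polynomial reduces to 0 (Buchberger's first criterion).
S(f_2,h_5): lcm = uv^{2}. S = u + v^{3} - v^{2} + 3v.
  leading term u: subtract (1)·f_1 from u + v^{3} - v^{2} + 3v → v^{3} - v^{2} - 3v - 1
  leading term v^{3}: subtract (3v)·h_5 from v^{3} - v^{2} - 3v - 1 → v^{2} - 2v - 1
  leading term v^{2}: subtract (3)·h_5 from v^{2} - 2v - 1 → 0
  remainder 0.

S(f_3,h_5): lcm = uv^{2}. S = 2uv + u - 2v^{3} - v.
  leading term uv: subtract (2v)·f_1 from 2uv + u - 2v^{3} - v → u - 2v^{3} + 2v^{2} - 3v
  leading term u: subtract (1)·f_1 from u - 2v^{3} + 2v^{2} - 3v → -2v^{3} + 2v^{2} - 2v - 1
  leading term v^{3}: subtract (v)·h_5 from -2v^{3} + 2v^{2} - 2v - 1 → -2v^{2} + 3v - 1
  leading term v^{2}: subtract (1)·h_5 from -2v^{2} + 3v - 1 → -v - 3
  leading term v: subtract (2)·h_6 from -v - 3 → 0
  remainder 0.

S(f_4,h_5): leading monomials are coprime, so the S-polynomial reduces to 0 (Buchberger's first criterion).
S(f_1,h_6): leading monomials are coprime, so the S-polynomial reduces to 0 (Buchberger's first criterion).
S(f_2,h_6): lcm = uv. S = 2u + v^{2} - v + 3.
  leading term u: subtract (2)·f_1 from 2u + v^{2} - v + 3 → v^{2} + v + 1
  leading term v^{2}: subtract (3)·h_5 from v^{2} + v + 1 → 3v + 2
  leading term v: subtract (1)·h_6 from 3v + 2 → 0
  remainder 0.

S(f_3,h_6): lcm = uv. S = -3u - 2v^{2} - 1.
  leading term u: subtract (-3)·f_1 from -3u - 2v^{2} - 1 → -2v^{2} - 3v + 2
  leading term v^{2}: subtract (1)·h_5 from -2v^{2} - 3v + 2 → 0
  remainder 0.

S(f_4,h_6): leading monomials are coprime, so the S-polynomial reduces to 0 (Buchberger's first criterion).
S(h_5,h_6): lcm = v^{2}. S = 2v - 1.
  leading term v: subtract (3)·h_6 from 2v - 1 → 0
  remainder 0.

Every S-polynomial of the final basis reduces to 0, so we have a Gröbner basis.
Inter-reduce: drop elements whose leading term is divisible by another's, tail-reduce, and make monic.
Reduced Gröbner basis: {u - 3, v + 3}.
Label its elements g_1 = u - 3, g_2 = v + 3.

Reduce p = -u - v + 3 modulo G:
  leading term u: subtract (-1)·g_1 from -u - v + 3 → -v
  leading term v: subtract (-1)·g_2 from -v → 3
  leading term 1: no divisor's leading term divides it; move 3 to the remainder.
  normal form = 3.
The normal form is nonzero, so p ∉ I. Since p minus its normal form lies in I, I + (p) = I + (r) where r = 3; decide whether this ideal is the whole ring.
Here r = 3 is a nonzero constant, hence a unit: 1 ∈ I + (p), the Gröbner basis of I + (p) is {1}, and the enlarged system has no common solution — adjoining p is inconsistent.

Ideal membership is decidable via reduction modulo a Gröbner basis.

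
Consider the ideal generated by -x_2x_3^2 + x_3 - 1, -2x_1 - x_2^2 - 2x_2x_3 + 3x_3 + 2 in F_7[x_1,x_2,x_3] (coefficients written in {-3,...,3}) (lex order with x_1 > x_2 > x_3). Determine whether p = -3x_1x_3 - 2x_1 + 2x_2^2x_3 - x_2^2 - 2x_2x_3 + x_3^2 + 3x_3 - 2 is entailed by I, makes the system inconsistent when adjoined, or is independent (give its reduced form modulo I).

-3x_1x_3 - 2x_1 + 2x_2^2x_3 - x_2^2 - 2x_2x_3 + x_3^2 + 3x_3 - 2 lies in I (it reduces to 0).

First compute the reduced Gröbner basis of I by Buchberger's algorithm.
f_1 = -x_2x_3^2 + x_3 - 1, LT = x_2x_3^2.
f_2 = -2x_1 - x_2^2 - 2x_2x_3 + 3x_3 + 2, LT = x_1.

The S-polynomials (S(f_1,f_2)) all reduce to 0 modulo the current basis, so we have a Gröbner basis.
Inter-reduce: drop elements whose leading term is divisible by another's, tail-reduce, and make monic.
Reduced Gröbner basis: {x_1 - 3x_2^2 + x_2x_3 + 2x_3 - 1, x_2x_3^2 - x_3 + 1}.
Label its elements g_1 = x_1 - 3x_2^2 + x_2x_3 + 2x_3 - 1, g_2 = x_2x_3^2 - x_3 + 1.

Reduce p = -3x_1x_3 - 2x_1 + 2x_2^2x_3 - x_2^2 - 2x_2x_3 + x_3^2 + 3x_3 - 2 modulo G:
  leading term x_1x_3: subtract (-3x_3)·g_1 from -3x_1x_3 - 2x_1 + 2x_2^2x_3 - x_2^2 - 2x_2x_3 + x_3^2 + 3x_3 - 2 → -2x_1 - x_2^2 + 3x_2x_3^2 - 2x_2x_3 - 2
  leading term x_1: subtract (-2)·g_1 from -2x_1 - x_2^2 + 3x_2x_3^2 - 2x_2x_3 - 2 → 3x_2x_3^2 - 3x_3 + 3
  leading term x_2x_3^2: subtract (3)·g_2 from 3x_2x_3^2 - 3x_3 + 3 → 0
  normal form = 0.
Since the normal form is 0, p ∈ I.

The remainder on division by a Gröbner basis is unique — it is the normal form.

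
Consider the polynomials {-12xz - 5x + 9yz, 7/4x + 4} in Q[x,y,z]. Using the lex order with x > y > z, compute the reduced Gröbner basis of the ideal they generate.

f_1 = -12xz - 5x + 9yz, LT = xz.
f_2 = 7/4x + 4, LT = x.

S(f_1,f_2): lcm = xz. S = 5/12x - 3/4yz - 16/7z.
  leading term x: subtract (5/21)·f_2 from 5/12x - 3/4yz - 16/7z → -3/4yz - 16/7z - 20/21
  leading term yz: no divisor's leading term divides it; move -3/4yz to the remainder.
  leading term z: no divisor's leading term divides it; move -16/7z to the remainder.
  leading term 1: no divisor's leading term divides it; move -20/21 to the remainder.
  remainder -3/4yz - 16/7z - 20/21 ≠ 0; add g_3 = -3/4yz - 16/7z - 20/21 to the basis.

The other S-polynomials (S(f_1,g_3), S(f_2,g_3)) all reduce to 0 modulo the current basis, so we have a Gröbner basis.
Inter-reduce: drop elements whose leading term is divisible by another's, tail-reduce, and make monic.

G = {x + 16/7, yz + 64/21z + 80/63}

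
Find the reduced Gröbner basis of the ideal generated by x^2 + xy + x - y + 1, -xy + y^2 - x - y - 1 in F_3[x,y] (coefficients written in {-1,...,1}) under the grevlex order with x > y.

G = {y^3 + y^2 - x + y + 1, x^2 + y^2 + y, xy - y^2 + x + y + 1}

f_1 = x^2 + xy + x - y + 1, LT = x^2.
f_2 = -xy + y^2 - x - y - 1, LT = xy.

S(f_1,f_2): lcm = x^2y. S = -xy^2 - x^2 - y^2 - x + y.
  leading term xy^2: subtract (y)·f_2 from -xy^2 - x^2 - y^2 - x + y → -y^3 - x^2 + xy - x - y
  leading term y^3: no divisor's leading term divides it; move -y^3 to the remainder.
  leading term x^2: subtract (-1)·f_1 from -x^2 + xy - x - y → -xy + y + 1
  leading term xy: subtract (1)·f_2 from -xy + y + 1 → -y^2 + x - y - 1
  leading term y^2: no divisor's leading term divides it; move -y^2 to the remainder.
  leading term x: no divisor's leading term divides it; move x to the remainder.
  leading term y: no divisor's leading term divides it; move -y to the remainder.
  leading term 1: no divisor's leading term divides it; move -1 to the remainder.
  remainder -y^3 - y^2 + x - y - 1 ≠ 0; add g_3 = -y^3 - y^2 + x - y - 1 to the basis.

The other S-polynomials (S(f_1,g_3), S(f_2,g_3)) all reduce to 0 modulo the current basis, so we have a Gröbner basis.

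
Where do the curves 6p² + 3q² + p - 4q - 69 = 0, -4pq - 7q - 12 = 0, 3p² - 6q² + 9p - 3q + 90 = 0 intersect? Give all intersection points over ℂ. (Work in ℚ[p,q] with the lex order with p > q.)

Compute a lex Gröbner basis by Buchberger's algorithm.
f_1 = 6p² + p + 3q² - 4q - 69, LT = p².
f_2 = -4pq - 7q - 12, LT = pq.
f_3 = 3p² + 9p - 6q² - 3q + 90, LT = p².

S(f_1,f_2): lcm = p²q. S = -19/12pq - 3p + ½q³ - ⅔q² - 23/2q.
  reduce S modulo (f_1, f_2, f_3):
  remainder -3p + ½q³ - ⅔q² - 419/48q + 19/4 ≠ 0; add h_4 = -3p + ½q³ - ⅔q² - 419/48q + 19/4 to the basis.

S(f_1,f_3): lcm = p². S = -17/6p + 5/2q² + ⅓q - 83/2.
  reduce S modulo (f_1, f_2, f_3, h_4):
  remainder -17/36q³ + 169/54q² + 7411/864q - 3311/72 ≠ 0; add h_5 = -17/36q³ + 169/54q² + 7411/864q - 3311/72 to the basis.

S(f_2,f_3): lcm = p²q. S = -5/4pq + 3p + 2q³ + q² - 30q.
  reduce S modulo (f_1, f_2, f_3, h_4, h_5):
  remainder 862/51q² + 7237/816q - 15977/68 ≠ 0; add h_6 = 862/51q² + 7237/816q - 15977/68 to the basis.

S(f_2,h_5): lcm = pq³. S = 338/51pq² + 7411/408pq - 3311/34p + 7/4q³ + 3q².
  reduce S modulo (f_1, f_2, f_3, h_4, h_5, h_6):
  remainder 5708727/468928q + 5708727/117232 ≠ 0; add h_7 = 5708727/468928q + 5708727/117232 to the basis.

The other S-polynomials (S(f_1,h_4), S(f_2,h_4), S(f_3,h_4), S(f_1,h_5), S(f_3,h_5), S(h_4,h_5), S(f_1,h_6), S(f_2,h_6), S(f_3,h_6), S(h_4,h_6), S(h_5,h_6), S(f_1,h_7), S(f_2,h_7), S(f_3,h_7), S(h_4,h_7), S(h_5,h_7), S(h_6,h_7)) all reduce to 0 modulo the current basis, so we have a Gröbner basis.
Inter-reduce: drop elements whose leading term is divisible by another's, tail-reduce, and make monic.
Reduced Gröbner basis: {p + 1, q + 4}.

From the last basis element, q + 4 = 0, so q takes values in {-4}. Each choice, substituted upward through the basis, yields the corresponding point(s) of the solution set.
  q = -4: the earlier basis element becomes p + 1 = 0, giving p = -1 — point (-1, -4).

{(-1, -4)}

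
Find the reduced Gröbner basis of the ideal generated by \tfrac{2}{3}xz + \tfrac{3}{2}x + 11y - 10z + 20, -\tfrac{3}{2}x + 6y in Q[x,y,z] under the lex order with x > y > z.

Buchberger's algorithm terminates because the ascending chain of leading-term ideals stabilizes.

f_1 = \tfrac{2}{3}xz + \tfrac{3}{2}x + 11y - 10z + 20, LT = xz.
f_2 = -\tfrac{3}{2}x + 6y, LT = x.

S(f_1,f_2): lcm = xz. S = \tfrac{9}{4}x + 4yz + \tfrac{33}{2}y - 15z + 30.
  leading term x: subtract (-\tfrac{3}{2})·f_2 from \tfrac{9}{4}x + 4yz + \tfrac{33}{2}y - 15z + 30 → 4yz + \tfrac{51}{2}y - 15z + 30
  leading term yz: no divisor's leading term divides it; move 4yz to the remainder.
  leading term y: no divisor's leading term divides it; move \tfrac{51}{2}y to the remainder.
  leading term z: no divisor's leading term divides it; move -15z to the remainder.
  leading term 1: no divisor's leading term divides it; move 30 to the remainder.
  remainder 4yz + \tfrac{51}{2}y - 15z + 30 ≠ 0; add g_3 = 4yz + \tfrac{51}{2}y - 15z + 30 to the basis.

S(f_1,g_3): lcm = xyz. S = -\tfrac{33}{8}xy + \tfrac{15}{4}xz - \tfrac{15}{2}x + \tfrac{33}{2}y^{2} - 15yz + 30y.
  leading term xy: subtract (\tfrac{11}{4}y)·f_2 from -\tfrac{33}{8}xy + \tfrac{15}{4}xz - \tfrac{15}{2}x + \tfrac{33}{2}y^{2} - 15yz + 30y → \tfrac{15}{4}xz - \tfrac{15}{2}x - 15yz + 30y
  leading term xz: subtract (\tfrac{45}{8})·f_1 from \tfrac{15}{4}xz - \tfrac{15}{2}x - 15yz + 30y → -\tfrac{255}{16}x - 15yz - \tfrac{255}{8}y + \tfrac{225}{4}z - \tfrac{225}{2}
  leading term x: subtract (\tfrac{85}{8})·f_2 from -\tfrac{255}{16}x - 15yz - \tfrac{255}{8}y + \tfrac{225}{4}z - \tfrac{225}{2} → -15yz - \tfrac{765}{8}y + \tfrac{225}{4}z - \tfrac{225}{2}
  leading term yz: subtract (-\tfrac{15}{4})·g_3 from -15yz - \tfrac{765}{8}y + \tfrac{225}{4}z - \tfrac{225}{2} → 0
  remainder 0.

S(f_2,g_3): leading monomials are coprime, so the S-polynomial reduces to 0 (Buchberger's first criterion).
Every S-polynomial of the final basis reduces to 0, so we have a Gröbner basis.
Inter-reduce: drop elements whose leading term is divisible by another's, tail-reduce, and make monic.

G = {x - 4y, yz + \tfrac{51}{8}y - \tfrac{15}{4}z + \tfrac{15}{2}}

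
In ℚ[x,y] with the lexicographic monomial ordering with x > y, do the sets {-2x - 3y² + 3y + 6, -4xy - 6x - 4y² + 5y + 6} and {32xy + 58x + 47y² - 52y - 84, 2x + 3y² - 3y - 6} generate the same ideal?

No, the ideals differ.

Equality of ideals is decidable: compute both reduced Gröbner bases (unique for the ordering) and check whether they agree.
Buchberger on the first generating set:
f_1 = -2x - 3y² + 3y + 6, LT = x.
f_2 = -4xy - 6x - 4y² + 5y + 6, LT = xy.

S(f_1,f_2): lcm = xy. S = -3/2x + 3/2y³ - 5/2y² - 7/4y + 3/2.
  leading term x: subtract (¾)·f_1 from -3/2x + 3/2y³ - 5/2y² - 7/4y + 3/2 → 3/2y³ - ¼y² - 4y - 3
  leading term y³: no divisor's leading term divides it; move 3/2y³ to the remainder.
  leading term y²: no divisor's leading term divides it; move -¼y² to the remainder.
  leading term y: no divisor's leading term divides it; move -4y to the remainder.
  leading term 1: no divisor's leading term divides it; move -3 to the remainder.
  remainder 3/2y³ - ¼y² - 4y - 3 ≠ 0; add g_3 = 3/2y³ - ¼y² - 4y - 3 to the basis.

The other S-polynomials (S(f_1,g_3), S(f_2,g_3)) all reduce to 0 modulo the current basis, so we have a Gröbner basis.
Inter-reduce: drop elements whose leading term is divisible by another's, tail-reduce, and make monic.
Reduced Gröbner basis: {x + 3/2y² - 3/2y - 3, y³ - ⅙y² - 8/3y - 2}.

Buchberger on the second generating set:
h_1 = 32xy + 58x + 47y² - 52y - 84, LT = xy.
h_2 = 2x + 3y² - 3y - 6, LT = x.

S(h_1,h_2): lcm = xy. S = 29/16x - 3/2y³ + 95/32y² + 11/8y - 21/8.
  leading term x: subtract (29/32)·h_2 from 29/16x - 3/2y³ + 95/32y² + 11/8y - 21/8 → -3/2y³ + ¼y² + 131/32y + 45/16
  leading term y³: no divisor's leading term divides it; move -3/2y³ to the remainder.
  leading term y²: no divisor's leading term divides it; move ¼y² to the remainder.
  leading term y: no divisor's leading term divides it; move 131/32y to the remainder.
  leading term 1: no divisor's leading term divides it; move 45/16 to the remainder.
  remainder -3/2y³ + ¼y² + 131/32y + 45/16 ≠ 0; add k_3 = -3/2y³ + ¼y² + 131/32y + 45/16 to the basis.

The other S-polynomials (S(h_1,k_3), S(h_2,k_3)) all reduce to 0 modulo the current basis, so we have a Gröbner basis.
Inter-reduce: drop elements whose leading term is divisible by another's, tail-reduce, and make monic.
Reduced Gröbner basis: {x + 3/2y² - 3/2y - 3, y³ - ⅙y² - 131/48y - 15/8}.

Since the reduced bases disagree, the two ideals are not the same.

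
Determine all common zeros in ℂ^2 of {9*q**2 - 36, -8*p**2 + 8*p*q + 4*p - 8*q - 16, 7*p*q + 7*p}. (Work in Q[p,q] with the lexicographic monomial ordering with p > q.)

{(0, -2)}

Compute a lex Gröbner basis by Buchberger's algorithm.
f_1 = 9*q**2 - 36, LT = q**2.
f_2 = -8*p**2 + 8*p*q + 4*p - 8*q - 16, LT = p**2.
f_3 = 7*p*q + 7*p, LT = p*q.

S(f_1,f_2): leading monomials are coprime, so the S-polynomial reduces to 0 (Buchberger's first criterion).
S(f_1,f_3): lcm = p*q**2. S = -p*q - 4*p.
  leading term p*q: subtract (-1/7)·f_3 from -p*q - 4*p → -3*p
  leading term p: no divisor's leading term divides it; move -3*p to the remainder.
  remainder -3*p ≠ 0; add h_4 = -3*p to the basis.

S(f_2,f_3): lcm = p**2*q. S = -p**2 - p*q**2 - 1/2*p*q + q**2 + 2*q.
  leading term p**2: subtract (1/8)·f_2 from -p**2 - p*q**2 - 1/2*p*q + q**2 + 2*q → -p*q**2 - 3/2*p*q - 1/2*p + q**2 + 3*q + 2
  leading term p*q**2: subtract (-1/9*p)·f_1 from -p*q**2 - 3/2*p*q - 1/2*p + q**2 + 3*q + 2 → -3/2*p*q - 9/2*p + q**2 + 3*q + 2
  leading term p*q: subtract (-3/14)·f_3 from -3/2*p*q - 9/2*p + q**2 + 3*q + 2 → -3*p + q**2 + 3*q + 2
  leading term p: subtract (1)·h_4 from -3*p + q**2 + 3*q + 2 → q**2 + 3*q + 2
  leading term q**2: subtract (1/9)·f_1 from q**2 + 3*q + 2 → 3*q + 6
  leading term q: no divisor's leading term divides it; move 3*q to the remainder.
  leading term 1: no divisor's leading term divides it; move 6 to the remainder.
  remainder 3*q + 6 ≠ 0; add h_5 = 3*q + 6 to the basis.

S(f_1,h_4): leading monomials are coprime, so the S-polynomial reduces to 0 (Buchberger's first criterion).
S(f_2,h_4): lcm = p**2. S = -p*q - 1/2*p + q + 2.
  leading term p*q: subtract (-1/7)·f_3 from -p*q - 1/2*p + q + 2 → 1/2*p + q + 2
  leading term p: subtract (-1/6)·h_4 from 1/2*p + q + 2 → q + 2
  leading term q: subtract (1/3)·h_5 from q + 2 → 0
  remainder 0.

S(f_3,h_4): lcm = p*q. S = p.
  leading term p: subtract (-1/3)·h_4 from p → 0
  remainder 0.

S(f_1,h_5): lcm = q**2. S = -2*q - 4.
  leading term q: subtract (-2/3)·h_5 from -2*q - 4 → 0
  remainder 0.

S(f_2,h_5): leading monomials are coprime, so the S-polynomial reduces to 0 (Buchberger's first criterion).
S(f_3,h_5): lcm = p*q. S = -p.
  leading term p: subtract (1/3)·h_4 from -p → 0
  remainder 0.

S(h_4,h_5): leading monomials are coprime, so the S-polynomial reduces to 0 (Buchberger's first criterion).
Every S-polynomial of the final basis reduces to 0, so we have a Gröbner basis.
Inter-reduce: drop elements whose leading term is divisible by another's, tail-reduce, and make monic.
Reduced Gröbner basis: {p, q + 2}.

A lex Gröbner basis eliminates variables successively. Here q + 2 depends only on q, with roots {-2}; lifting each root through the earlier basis elements recovers the full solutions.
  q = -2: the earlier basis element becomes p = 0, giving p = 0 — point (0, -2).
Each listed point satisfies every original equation (direct substitution).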